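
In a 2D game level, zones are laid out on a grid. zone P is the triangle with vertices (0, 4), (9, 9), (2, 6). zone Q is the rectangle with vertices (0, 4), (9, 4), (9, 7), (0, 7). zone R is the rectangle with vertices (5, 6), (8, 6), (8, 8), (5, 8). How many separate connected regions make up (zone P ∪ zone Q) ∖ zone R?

(zone P ∪ zone Q) ∖ zone R splits into 2 disjoint pieces (area 0.2667, area 24.0952).

2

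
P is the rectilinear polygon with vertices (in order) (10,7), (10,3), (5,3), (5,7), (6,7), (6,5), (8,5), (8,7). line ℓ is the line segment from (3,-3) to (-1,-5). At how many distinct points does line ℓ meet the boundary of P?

0

The segment lies entirely outside P and never meets its boundary.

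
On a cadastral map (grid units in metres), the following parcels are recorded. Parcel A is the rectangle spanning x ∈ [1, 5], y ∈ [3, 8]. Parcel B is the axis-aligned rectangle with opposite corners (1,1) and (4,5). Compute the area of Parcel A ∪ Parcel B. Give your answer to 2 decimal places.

By inclusion–exclusion:
Individual areas: |Parcel A| = 20, |Parcel B| = 12.
|Parcel A∩Parcel B|: x∈[1,4], y∈[3,5] → 3·2 = 6.
|Parcel A ∪ Parcel B| = 32 − 6 = 26.00.

26.00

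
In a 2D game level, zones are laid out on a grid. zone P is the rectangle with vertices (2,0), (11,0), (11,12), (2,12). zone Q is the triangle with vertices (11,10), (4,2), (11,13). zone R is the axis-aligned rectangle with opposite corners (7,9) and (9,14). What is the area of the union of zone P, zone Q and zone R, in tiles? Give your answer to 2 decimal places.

By inclusion–exclusion:
Individual areas: |zone P| = 108, |zone Q| = 10.5, |zone R| = 10.
|zone P∩zone Q| = 10.1818.
|zone P∩zone R|: x∈[7,9], y∈[9,12] → 2·3 = 6.
|zone Q∩zone R| = 0.2338.
|zone P∩zone Q∩zone R| = 0.2338.
|zone P ∪ zone Q ∪ zone R| = 128.5 − 16.4156 + 0.2338 = 112.32.

112.32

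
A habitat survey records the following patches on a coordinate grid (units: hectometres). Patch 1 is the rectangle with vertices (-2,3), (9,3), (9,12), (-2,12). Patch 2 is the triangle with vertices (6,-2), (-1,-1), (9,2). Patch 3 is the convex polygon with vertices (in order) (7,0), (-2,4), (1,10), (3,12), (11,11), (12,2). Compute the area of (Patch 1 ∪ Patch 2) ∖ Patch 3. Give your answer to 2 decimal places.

32.73

|Patch 1 ∪ Patch 2| = 114.5.
|(Patch 1 ∪ Patch 2) ∩ Patch 3| = 81.77.
|(Patch 1 ∪ Patch 2) ∖ Patch 3| = 114.5 − 81.77 = 32.73.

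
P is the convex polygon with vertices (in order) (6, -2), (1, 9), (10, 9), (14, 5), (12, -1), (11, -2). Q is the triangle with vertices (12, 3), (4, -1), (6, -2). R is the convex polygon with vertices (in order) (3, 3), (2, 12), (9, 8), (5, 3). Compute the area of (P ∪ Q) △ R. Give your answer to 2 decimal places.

|P ∪ Q| = 100.2593.
|(P ∪ Q) ∩ R| = 26.3549.
|(P ∪ Q) △ R| = 100.2593 + 34.5 − 52.7099 = 82.05.

82.05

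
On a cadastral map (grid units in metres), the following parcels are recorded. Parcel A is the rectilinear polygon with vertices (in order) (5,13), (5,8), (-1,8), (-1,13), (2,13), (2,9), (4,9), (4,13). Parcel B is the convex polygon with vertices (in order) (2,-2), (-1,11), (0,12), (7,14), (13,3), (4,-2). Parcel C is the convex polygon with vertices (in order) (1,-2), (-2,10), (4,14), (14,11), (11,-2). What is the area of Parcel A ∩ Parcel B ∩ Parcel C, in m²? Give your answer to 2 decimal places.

16.96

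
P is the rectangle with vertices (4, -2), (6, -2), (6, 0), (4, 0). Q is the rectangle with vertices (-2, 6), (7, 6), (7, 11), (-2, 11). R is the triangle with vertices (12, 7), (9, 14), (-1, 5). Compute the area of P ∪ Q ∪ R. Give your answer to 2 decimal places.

By inclusion–exclusion:
Individual areas: |P| = 4, |Q| = 45, |R| = 48.5.
|P∩Q| = 0 (no overlap).
|P∩R| = 0.
|Q∩R| = 20.3825.
|P∩Q∩R| = 0.
|P ∪ Q ∪ R| = 97.5 − 20.3825 + 0 = 77.12.

77.12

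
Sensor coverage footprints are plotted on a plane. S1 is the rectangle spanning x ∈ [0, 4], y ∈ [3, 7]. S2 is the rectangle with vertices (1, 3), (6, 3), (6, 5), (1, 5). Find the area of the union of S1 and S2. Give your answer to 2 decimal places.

20.00

By inclusion–exclusion:
Individual areas: |S1| = 16, |S2| = 10.
|S1∩S2|: x∈[1,4], y∈[3,5] → 3·2 = 6.
|S1 ∪ S2| = 26 − 6 = 20.00.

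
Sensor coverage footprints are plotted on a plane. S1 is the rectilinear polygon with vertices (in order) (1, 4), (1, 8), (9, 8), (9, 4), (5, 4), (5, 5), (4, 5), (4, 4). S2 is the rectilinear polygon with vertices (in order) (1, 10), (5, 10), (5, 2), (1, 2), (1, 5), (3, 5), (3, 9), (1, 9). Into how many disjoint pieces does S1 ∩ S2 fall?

1

S1 ∩ S2 is a single connected region.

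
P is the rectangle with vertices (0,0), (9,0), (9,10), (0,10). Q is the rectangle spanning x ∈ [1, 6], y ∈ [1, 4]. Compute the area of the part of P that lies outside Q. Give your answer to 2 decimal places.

|P∩Q|: x∈[1,6], y∈[1,4] → 5·3 = 15.
|P| = 90.
|P ∖ Q| = |P| − |P∩Q| = 90 − 15 = 75.00.

75.00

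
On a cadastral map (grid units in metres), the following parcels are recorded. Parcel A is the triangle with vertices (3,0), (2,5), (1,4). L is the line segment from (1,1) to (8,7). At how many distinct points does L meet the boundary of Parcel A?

The segment meets the boundary at (2.537,2.317), (2.05,1.9).

2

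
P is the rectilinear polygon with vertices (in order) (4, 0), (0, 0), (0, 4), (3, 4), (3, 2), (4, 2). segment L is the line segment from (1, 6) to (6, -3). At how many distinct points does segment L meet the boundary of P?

4

The segment meets the boundary at (4,0.6), (3.222,2), (3,2.4), (2.111,4).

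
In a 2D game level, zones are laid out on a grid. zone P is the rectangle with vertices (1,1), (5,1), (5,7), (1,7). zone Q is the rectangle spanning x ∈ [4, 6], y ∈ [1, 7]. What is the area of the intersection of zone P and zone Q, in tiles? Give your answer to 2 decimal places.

6.00

|zone P∩zone Q|: x∈[4,5], y∈[1,7] → 1·6 = 6.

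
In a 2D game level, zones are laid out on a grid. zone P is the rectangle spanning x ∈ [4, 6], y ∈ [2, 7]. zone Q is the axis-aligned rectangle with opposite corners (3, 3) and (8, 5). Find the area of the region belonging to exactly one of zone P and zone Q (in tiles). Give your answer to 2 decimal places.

|zone P∩zone Q|: x∈[4,6], y∈[3,5] → 2·2 = 4.
|zone P △ zone Q| = |zone P| + |zone Q| − 2·|zone P∩zone Q| = 10 + 10 − 8 = 12.00.

12.00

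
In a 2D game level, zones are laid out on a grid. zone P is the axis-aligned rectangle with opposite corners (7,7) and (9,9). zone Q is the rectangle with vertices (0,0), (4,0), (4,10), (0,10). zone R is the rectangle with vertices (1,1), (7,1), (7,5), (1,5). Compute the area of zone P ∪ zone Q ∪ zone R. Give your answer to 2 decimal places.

By inclusion–exclusion:
Individual areas: |zone P| = 4, |zone Q| = 40, |zone R| = 24.
|zone P∩zone Q| = 0 (no overlap).
|zone P∩zone R| = 0 (no overlap).
|zone Q∩zone R|: x∈[1,4], y∈[1,5] → 3·4 = 12.
|zone P∩zone Q∩zone R| = 0.
|zone P ∪ zone Q ∪ zone R| = 68 − 12 + 0 = 56.00.

56.00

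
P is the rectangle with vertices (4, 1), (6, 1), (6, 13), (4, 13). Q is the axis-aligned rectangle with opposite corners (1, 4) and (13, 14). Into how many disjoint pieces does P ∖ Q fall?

1

P ∖ Q is a single connected region.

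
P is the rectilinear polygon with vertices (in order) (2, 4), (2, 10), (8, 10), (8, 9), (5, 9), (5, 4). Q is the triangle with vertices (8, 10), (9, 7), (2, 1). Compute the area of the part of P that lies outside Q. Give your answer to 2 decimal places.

|P| = 21, |P∩Q| = 1.0833.
|P ∖ Q| = |P| − |P∩Q| = 21 − 1.0833 = 19.92.

19.92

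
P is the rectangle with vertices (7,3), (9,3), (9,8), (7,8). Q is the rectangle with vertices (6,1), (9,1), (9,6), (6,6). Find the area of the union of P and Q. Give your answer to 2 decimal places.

By inclusion–exclusion:
Individual areas: |P| = 10, |Q| = 15.
|P∩Q|: x∈[7,9], y∈[3,6] → 2·3 = 6.
|P ∪ Q| = 25 − 6 = 19.00.

19.00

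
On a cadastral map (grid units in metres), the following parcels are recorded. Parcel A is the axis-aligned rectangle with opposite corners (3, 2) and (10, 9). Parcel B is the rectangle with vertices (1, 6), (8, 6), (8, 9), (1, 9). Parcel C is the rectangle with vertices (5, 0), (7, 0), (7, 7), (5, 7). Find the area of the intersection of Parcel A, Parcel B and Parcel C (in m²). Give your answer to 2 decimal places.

The intersection is the polygon with vertices (5,6), (5,7), (7,7), (7,6).
By the shoelace formula its area is 2.00.

2.00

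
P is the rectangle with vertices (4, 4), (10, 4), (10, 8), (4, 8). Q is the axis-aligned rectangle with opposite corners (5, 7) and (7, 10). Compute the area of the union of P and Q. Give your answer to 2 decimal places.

28.00

By inclusion–exclusion:
Individual areas: |P| = 24, |Q| = 6.
|P∩Q|: x∈[5,7], y∈[7,8] → 2·1 = 2.
|P ∪ Q| = 30 − 2 = 28.00.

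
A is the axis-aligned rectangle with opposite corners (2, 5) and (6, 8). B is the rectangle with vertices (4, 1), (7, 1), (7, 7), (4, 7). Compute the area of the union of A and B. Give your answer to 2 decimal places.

By inclusion–exclusion:
Individual areas: |A| = 12, |B| = 18.
|A∩B|: x∈[4,6], y∈[5,7] → 2·2 = 4.
|A ∪ B| = 30 − 4 = 26.00.

26.00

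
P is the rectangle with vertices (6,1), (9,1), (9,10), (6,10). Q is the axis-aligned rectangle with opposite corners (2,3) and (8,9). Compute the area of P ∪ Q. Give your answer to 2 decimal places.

51.00

By inclusion–exclusion:
Individual areas: |P| = 27, |Q| = 36.
|P∩Q|: x∈[6,8], y∈[3,9] → 2·6 = 12.
|P ∪ Q| = 63 − 12 = 51.00.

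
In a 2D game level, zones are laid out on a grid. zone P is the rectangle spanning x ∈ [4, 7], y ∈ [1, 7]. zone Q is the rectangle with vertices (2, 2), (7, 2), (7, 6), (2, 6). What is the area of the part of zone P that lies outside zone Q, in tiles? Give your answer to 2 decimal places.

6.00

|zone P∩zone Q|: x∈[4,7], y∈[2,6] → 3·4 = 12.
|zone P| = 18.
|zone P ∖ zone Q| = |zone P| − |zone P∩zone Q| = 18 − 12 = 6.00.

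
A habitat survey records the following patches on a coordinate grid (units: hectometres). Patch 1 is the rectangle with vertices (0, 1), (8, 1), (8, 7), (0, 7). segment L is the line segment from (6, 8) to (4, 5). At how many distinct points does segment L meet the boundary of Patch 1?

1

The segment meets the boundary at (5.333,7).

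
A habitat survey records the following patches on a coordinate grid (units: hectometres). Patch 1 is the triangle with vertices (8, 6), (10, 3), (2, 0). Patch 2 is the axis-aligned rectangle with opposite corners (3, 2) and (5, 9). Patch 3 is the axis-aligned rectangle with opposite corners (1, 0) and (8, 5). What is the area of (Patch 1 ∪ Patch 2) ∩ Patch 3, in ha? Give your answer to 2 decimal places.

16.25

|Patch 1 ∪ Patch 2| = 28.5.
|(Patch 1 ∪ Patch 2) ∩ Patch 3| = 16.25.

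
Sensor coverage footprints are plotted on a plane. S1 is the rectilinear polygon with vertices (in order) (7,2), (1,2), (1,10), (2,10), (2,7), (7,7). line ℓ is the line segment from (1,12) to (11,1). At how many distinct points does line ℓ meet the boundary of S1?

2

The segment meets the boundary at (7,5.4), (5.545,7).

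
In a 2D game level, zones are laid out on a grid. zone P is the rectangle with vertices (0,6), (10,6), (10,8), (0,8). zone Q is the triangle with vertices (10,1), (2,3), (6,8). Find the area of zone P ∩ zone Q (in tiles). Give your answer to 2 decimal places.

The intersection is the polygon with vertices (4.4,6), (6,8), (7.143,6).
By the shoelace formula its area is 2.74.

2.74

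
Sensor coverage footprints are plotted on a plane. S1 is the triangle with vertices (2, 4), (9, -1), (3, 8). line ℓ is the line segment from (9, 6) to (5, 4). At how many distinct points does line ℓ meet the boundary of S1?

The segment meets the boundary at (5.5,4.25).

1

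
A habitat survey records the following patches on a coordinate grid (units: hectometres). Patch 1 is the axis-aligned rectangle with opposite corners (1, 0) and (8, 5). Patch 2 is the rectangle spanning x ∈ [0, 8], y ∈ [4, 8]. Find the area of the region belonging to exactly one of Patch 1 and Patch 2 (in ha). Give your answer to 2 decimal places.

|Patch 1∩Patch 2|: x∈[1,8], y∈[4,5] → 7·1 = 7.
|Patch 1 △ Patch 2| = |Patch 1| + |Patch 2| − 2·|Patch 1∩Patch 2| = 35 + 32 − 14 = 53.00.

53.00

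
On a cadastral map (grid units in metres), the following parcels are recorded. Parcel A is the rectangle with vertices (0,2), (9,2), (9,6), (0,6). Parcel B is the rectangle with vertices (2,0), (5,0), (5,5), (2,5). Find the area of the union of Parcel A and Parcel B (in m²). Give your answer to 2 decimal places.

42.00

By inclusion–exclusion:
Individual areas: |Parcel A| = 36, |Parcel B| = 15.
|Parcel A∩Parcel B|: x∈[2,5], y∈[2,5] → 3·3 = 9.
|Parcel A ∪ Parcel B| = 51 − 9 = 42.00.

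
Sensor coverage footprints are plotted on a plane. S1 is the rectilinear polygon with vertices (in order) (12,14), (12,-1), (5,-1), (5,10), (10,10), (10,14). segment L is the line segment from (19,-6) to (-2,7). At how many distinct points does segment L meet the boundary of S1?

2

The segment meets the boundary at (5,2.667), (10.923,-1).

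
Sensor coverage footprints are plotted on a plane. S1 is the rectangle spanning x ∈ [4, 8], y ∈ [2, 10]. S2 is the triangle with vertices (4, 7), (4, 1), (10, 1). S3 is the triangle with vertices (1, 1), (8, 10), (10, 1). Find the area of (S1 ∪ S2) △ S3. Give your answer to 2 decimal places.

|S1 ∪ S2| = 38.
|(S1 ∪ S2) ∩ S3| = 27.7143.
|(S1 ∪ S2) △ S3| = 38 + 40.5 − 55.4286 = 23.07.

23.07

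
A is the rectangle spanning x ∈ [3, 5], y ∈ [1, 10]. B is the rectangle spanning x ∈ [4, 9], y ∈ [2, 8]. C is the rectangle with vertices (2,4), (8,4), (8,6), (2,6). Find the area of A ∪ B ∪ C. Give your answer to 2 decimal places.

44.00

By inclusion–exclusion:
Individual areas: |A| = 18, |B| = 30, |C| = 12.
|A∩B|: x∈[4,5], y∈[2,8] → 1·6 = 6.
|A∩C|: x∈[3,5], y∈[4,6] → 2·2 = 4.
|B∩C|: x∈[4,8], y∈[4,6] → 4·2 = 8.
|A∩B∩C| = 2.
|A ∪ B ∪ C| = 60 − 18 + 2 = 44.00.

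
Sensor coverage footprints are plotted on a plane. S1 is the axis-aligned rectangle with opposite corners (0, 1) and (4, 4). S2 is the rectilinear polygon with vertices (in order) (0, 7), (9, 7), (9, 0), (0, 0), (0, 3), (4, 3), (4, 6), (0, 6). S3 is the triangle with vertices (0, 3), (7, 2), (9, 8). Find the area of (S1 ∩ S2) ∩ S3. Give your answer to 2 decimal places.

1.14

|S1 ∩ S2| = 8.
|(S1 ∩ S2) ∩ S3| = 1.14.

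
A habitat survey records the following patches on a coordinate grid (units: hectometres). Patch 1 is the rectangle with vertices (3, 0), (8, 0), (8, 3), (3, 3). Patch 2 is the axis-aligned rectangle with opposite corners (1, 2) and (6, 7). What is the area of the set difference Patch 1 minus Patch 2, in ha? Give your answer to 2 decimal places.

12.00

|Patch 1∩Patch 2|: x∈[3,6], y∈[2,3] → 3·1 = 3.
|Patch 1| = 15.
|Patch 1 ∖ Patch 2| = |Patch 1| − |Patch 1∩Patch 2| = 15 − 3 = 12.00.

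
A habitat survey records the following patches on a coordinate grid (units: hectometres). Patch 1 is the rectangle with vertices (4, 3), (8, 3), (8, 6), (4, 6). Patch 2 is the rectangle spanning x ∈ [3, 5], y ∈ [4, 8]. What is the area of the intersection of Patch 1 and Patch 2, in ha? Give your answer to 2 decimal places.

|Patch 1∩Patch 2|: x∈[4,5], y∈[4,6] → 1·2 = 2.

2.00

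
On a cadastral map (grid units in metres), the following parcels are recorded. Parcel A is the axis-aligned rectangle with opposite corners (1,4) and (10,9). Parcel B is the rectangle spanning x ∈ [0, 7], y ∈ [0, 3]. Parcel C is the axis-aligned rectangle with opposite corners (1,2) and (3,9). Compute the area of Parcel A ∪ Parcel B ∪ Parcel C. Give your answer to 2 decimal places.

By inclusion–exclusion:
Individual areas: |Parcel A| = 45, |Parcel B| = 21, |Parcel C| = 14.
|Parcel A∩Parcel B| = 0 (no overlap).
|Parcel A∩Parcel C|: x∈[1,3], y∈[4,9] → 2·5 = 10.
|Parcel B∩Parcel C|: x∈[1,3], y∈[2,3] → 2·1 = 2.
|Parcel A∩Parcel B∩Parcel C| = 0.
|Parcel A ∪ Parcel B ∪ Parcel C| = 80 − 12 + 0 = 68.00.

68.00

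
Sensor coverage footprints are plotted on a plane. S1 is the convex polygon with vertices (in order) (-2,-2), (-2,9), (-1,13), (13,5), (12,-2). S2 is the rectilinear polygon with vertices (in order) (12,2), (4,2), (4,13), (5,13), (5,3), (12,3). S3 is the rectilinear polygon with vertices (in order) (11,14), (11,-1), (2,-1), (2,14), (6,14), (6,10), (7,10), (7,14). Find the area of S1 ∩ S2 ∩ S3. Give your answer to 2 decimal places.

13.86

The intersection is the polygon with vertices (5,3), (11,3), (11,2), (4,2), (4,10.143), (5,9.571).
By the shoelace formula its area is 13.86.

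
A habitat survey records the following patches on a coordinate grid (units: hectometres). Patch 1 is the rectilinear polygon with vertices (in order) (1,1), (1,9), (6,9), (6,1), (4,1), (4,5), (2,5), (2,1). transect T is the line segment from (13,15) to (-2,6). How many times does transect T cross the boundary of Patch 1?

The segment meets the boundary at (1,7.8), (3,9).

2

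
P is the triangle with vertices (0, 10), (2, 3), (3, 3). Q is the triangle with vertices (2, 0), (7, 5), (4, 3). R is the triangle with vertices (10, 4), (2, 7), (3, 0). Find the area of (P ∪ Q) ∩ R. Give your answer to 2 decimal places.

2.64

|P ∪ Q| = 6.
|(P ∪ Q) ∩ R| = 2.64.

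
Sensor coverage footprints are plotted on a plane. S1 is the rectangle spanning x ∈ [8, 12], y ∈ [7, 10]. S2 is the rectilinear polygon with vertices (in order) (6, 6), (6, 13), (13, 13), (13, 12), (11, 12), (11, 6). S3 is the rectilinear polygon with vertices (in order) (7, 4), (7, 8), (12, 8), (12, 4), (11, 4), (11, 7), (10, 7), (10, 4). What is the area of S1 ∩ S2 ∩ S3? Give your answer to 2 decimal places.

3.00

The intersection is the polygon with vertices (8,8), (11,8), (11,7), (10,7), (8,7).
By the shoelace formula its area is 3.00.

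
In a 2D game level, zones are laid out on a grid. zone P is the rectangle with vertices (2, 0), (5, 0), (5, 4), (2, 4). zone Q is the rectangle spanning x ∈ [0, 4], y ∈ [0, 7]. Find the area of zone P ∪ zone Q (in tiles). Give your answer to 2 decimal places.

32.00

By inclusion–exclusion:
Individual areas: |zone P| = 12, |zone Q| = 28.
|zone P∩zone Q|: x∈[2,4], y∈[0,4] → 2·4 = 8.
|zone P ∪ zone Q| = 40 − 8 = 32.00.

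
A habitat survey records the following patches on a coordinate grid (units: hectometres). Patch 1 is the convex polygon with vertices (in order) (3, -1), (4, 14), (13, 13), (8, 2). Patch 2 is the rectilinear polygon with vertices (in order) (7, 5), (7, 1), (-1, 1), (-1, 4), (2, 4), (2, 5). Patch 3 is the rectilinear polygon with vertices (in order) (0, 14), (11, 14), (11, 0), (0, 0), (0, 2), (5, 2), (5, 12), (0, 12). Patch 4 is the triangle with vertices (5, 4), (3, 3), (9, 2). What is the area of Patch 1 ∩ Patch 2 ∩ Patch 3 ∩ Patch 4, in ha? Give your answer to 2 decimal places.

The intersection is the polygon with vertices (7,2.333), (5,2.667), (5,4), (7,3).
By the shoelace formula its area is 2.00.

2.00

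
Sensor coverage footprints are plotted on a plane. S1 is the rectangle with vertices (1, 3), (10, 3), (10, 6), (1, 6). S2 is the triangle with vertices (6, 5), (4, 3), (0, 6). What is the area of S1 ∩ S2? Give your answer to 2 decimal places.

6.71

The intersection is the polygon with vertices (1,5.833), (6,5), (4,3), (1,5.25).
By the shoelace formula its area is 6.71.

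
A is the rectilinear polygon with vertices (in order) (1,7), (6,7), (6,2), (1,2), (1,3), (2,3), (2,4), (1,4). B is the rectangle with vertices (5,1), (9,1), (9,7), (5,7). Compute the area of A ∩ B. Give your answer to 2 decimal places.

5.00

The intersection is the polygon with vertices (6,7), (6,2), (5,2), (5,7).
By the shoelace formula its area is 5.00.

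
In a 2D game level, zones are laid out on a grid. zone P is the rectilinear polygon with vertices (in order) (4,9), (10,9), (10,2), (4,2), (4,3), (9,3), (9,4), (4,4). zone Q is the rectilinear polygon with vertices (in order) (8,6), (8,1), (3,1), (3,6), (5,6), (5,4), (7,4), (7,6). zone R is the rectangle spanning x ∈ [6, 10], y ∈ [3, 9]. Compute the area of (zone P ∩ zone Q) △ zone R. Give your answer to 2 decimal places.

|zone P ∩ zone Q| = 8.
|(zone P ∩ zone Q) ∩ zone R| = 2.
|(zone P ∩ zone Q) △ zone R| = 8 + 24 − 4 = 28.00.

28.00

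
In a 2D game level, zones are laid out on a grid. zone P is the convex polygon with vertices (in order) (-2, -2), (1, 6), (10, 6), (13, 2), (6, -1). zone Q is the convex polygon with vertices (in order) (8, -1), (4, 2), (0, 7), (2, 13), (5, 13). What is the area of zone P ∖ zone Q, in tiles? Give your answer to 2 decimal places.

|zone P| = 80.5, |zone P∩zone Q| = 22.8934.
|zone P ∖ zone Q| = |zone P| − |zone P∩zone Q| = 80.5 − 22.8934 = 57.61.

57.61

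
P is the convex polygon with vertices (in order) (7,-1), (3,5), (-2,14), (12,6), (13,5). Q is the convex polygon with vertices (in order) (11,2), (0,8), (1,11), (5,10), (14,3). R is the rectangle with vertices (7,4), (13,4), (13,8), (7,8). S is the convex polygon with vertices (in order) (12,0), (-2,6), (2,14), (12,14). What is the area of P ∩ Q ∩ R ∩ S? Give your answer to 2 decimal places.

The intersection is the polygon with vertices (7.333,4), (7,4.182), (7,8), (7.571,8), (12,4.556), (12,4).
By the shoelace formula its area is 12.34.

12.34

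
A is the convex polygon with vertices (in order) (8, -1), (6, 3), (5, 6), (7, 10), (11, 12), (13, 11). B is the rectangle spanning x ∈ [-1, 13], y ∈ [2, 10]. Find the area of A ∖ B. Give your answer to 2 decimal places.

10.92

|A| = 51.5, |A∩B| = 40.5833.
|A ∖ B| = |A| − |A∩B| = 51.5 − 40.5833 = 10.92.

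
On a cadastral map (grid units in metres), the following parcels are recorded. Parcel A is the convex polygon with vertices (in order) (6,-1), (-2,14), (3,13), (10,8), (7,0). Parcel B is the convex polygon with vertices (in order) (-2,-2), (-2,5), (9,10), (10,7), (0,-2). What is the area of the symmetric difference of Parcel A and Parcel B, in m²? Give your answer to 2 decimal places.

|Parcel A| = 77.5, |Parcel B| = 70, |Parcel A∩Parcel B| = 30.8335.
|Parcel A △ Parcel B| = |Parcel A| + |Parcel B| − 2·|Parcel A∩Parcel B| = 77.5 + 70 − 61.6671 = 85.83.

85.83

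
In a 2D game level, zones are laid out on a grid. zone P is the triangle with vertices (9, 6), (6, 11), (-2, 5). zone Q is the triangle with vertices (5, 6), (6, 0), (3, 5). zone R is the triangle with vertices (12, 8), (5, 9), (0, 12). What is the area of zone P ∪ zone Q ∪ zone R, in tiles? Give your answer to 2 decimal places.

By inclusion–exclusion:
Individual areas: |zone P| = 29, |zone Q| = 6.5, |zone R| = 8.
|zone P∩zone Q| = 0.1725.
|zone P∩zone R| = 2.9453.
|zone Q∩zone R| = 0.
|zone P∩zone Q∩zone R| = 0.
|zone P ∪ zone Q ∪ zone R| = 43.5 − 3.1178 + 0 = 40.38.

40.38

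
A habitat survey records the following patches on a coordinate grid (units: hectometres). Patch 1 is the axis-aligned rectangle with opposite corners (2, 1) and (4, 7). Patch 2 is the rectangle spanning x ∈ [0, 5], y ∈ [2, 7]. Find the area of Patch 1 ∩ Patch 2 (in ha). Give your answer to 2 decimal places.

10.00

|Patch 1∩Patch 2|: x∈[2,4], y∈[2,7] → 2·5 = 10.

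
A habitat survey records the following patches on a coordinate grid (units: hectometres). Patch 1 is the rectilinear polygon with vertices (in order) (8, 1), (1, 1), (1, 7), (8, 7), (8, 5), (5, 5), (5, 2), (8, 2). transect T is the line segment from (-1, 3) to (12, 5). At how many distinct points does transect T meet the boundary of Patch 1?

2

The segment meets the boundary at (5,3.923), (1,3.308).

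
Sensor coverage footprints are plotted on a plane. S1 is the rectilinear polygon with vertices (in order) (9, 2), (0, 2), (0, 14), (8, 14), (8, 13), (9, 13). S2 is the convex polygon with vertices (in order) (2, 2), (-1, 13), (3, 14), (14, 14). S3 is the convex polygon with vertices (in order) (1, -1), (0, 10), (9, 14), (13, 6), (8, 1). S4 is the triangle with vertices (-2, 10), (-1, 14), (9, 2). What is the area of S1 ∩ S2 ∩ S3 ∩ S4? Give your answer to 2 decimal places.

The intersection is the polygon with vertices (4.947,4.947), (0.268,8.351), (0.091,9), (0,10), (1.703,10.757), (5.818,5.818).
By the shoelace formula its area is 13.58.

13.58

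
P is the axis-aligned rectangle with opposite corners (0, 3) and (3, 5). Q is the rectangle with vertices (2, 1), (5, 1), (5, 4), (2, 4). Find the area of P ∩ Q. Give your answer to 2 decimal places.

|P∩Q|: x∈[2,3], y∈[3,4] → 1·1 = 1.

1.00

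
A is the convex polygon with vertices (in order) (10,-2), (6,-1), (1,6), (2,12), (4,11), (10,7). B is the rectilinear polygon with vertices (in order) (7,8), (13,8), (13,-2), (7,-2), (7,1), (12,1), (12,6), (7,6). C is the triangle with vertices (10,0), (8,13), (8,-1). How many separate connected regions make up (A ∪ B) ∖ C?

1

(A ∪ B) ∖ C is a single connected region.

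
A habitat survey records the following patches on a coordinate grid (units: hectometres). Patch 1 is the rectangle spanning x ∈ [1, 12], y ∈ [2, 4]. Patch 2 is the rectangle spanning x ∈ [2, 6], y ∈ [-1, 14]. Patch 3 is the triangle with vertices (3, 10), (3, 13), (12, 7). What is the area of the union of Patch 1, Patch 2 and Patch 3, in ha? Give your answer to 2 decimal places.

By inclusion–exclusion:
Individual areas: |Patch 1| = 22, |Patch 2| = 60, |Patch 3| = 13.5.
|Patch 1∩Patch 2|: x∈[2,6], y∈[2,4] → 4·2 = 8.
|Patch 1∩Patch 3| = 0.
|Patch 2∩Patch 3| = 7.5.
|Patch 1∩Patch 2∩Patch 3| = 0.
|Patch 1 ∪ Patch 2 ∪ Patch 3| = 95.5 − 15.5 + 0 = 80.00.

80.00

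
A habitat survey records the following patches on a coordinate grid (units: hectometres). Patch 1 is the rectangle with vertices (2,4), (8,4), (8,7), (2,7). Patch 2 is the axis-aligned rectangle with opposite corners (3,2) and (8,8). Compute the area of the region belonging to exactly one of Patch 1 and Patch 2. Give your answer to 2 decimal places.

18.00

|Patch 1∩Patch 2|: x∈[3,8], y∈[4,7] → 5·3 = 15.
|Patch 1 △ Patch 2| = |Patch 1| + |Patch 2| − 2·|Patch 1∩Patch 2| = 18 + 30 − 30 = 18.00.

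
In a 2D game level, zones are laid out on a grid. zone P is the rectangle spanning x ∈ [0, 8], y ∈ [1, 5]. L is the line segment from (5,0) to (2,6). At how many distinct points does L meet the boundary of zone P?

The segment meets the boundary at (4.5,1), (2.5,5).

2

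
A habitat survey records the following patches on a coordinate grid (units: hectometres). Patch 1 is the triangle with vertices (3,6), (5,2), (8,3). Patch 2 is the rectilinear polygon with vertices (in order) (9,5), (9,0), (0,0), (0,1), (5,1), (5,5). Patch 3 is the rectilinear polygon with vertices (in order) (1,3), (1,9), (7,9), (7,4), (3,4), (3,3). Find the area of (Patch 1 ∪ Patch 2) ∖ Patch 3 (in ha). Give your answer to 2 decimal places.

|Patch 1 ∪ Patch 2| = 27.8.
|(Patch 1 ∪ Patch 2) ∩ Patch 3| = 3.8.
|(Patch 1 ∪ Patch 2) ∖ Patch 3| = 27.8 − 3.8 = 24.00.

24.00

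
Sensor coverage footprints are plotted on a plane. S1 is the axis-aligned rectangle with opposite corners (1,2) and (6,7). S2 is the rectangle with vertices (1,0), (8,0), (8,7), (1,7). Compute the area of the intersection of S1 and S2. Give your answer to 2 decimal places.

|S1∩S2|: x∈[1,6], y∈[2,7] → 5·5 = 25.

25.00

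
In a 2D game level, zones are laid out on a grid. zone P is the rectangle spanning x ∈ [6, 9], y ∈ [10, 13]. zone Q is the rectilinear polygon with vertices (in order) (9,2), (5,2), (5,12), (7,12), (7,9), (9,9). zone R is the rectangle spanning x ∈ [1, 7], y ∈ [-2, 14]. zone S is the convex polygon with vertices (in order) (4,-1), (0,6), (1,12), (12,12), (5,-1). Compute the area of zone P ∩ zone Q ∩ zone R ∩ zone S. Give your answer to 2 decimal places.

The intersection is the polygon with vertices (7,12), (7,10), (6,10), (6,12).
By the shoelace formula its area is 2.00.

2.00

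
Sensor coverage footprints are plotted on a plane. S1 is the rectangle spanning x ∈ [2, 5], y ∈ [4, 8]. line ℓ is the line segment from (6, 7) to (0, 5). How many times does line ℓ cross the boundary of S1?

2

The segment meets the boundary at (2,5.667), (5,6.667).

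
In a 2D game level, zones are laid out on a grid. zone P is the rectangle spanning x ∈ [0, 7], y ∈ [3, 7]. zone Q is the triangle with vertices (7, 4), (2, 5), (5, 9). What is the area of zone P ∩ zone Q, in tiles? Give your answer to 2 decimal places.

9.20

The intersection is the polygon with vertices (5.8,7), (7,4), (2,5), (3.5,7).
By the shoelace formula its area is 9.20.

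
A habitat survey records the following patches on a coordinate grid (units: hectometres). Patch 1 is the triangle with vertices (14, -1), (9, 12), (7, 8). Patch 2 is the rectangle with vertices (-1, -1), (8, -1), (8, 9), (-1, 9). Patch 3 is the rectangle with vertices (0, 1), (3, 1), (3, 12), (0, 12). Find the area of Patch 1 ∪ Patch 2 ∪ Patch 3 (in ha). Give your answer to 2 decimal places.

By inclusion–exclusion:
Individual areas: |Patch 1| = 23, |Patch 2| = 90, |Patch 3| = 33.
|Patch 1∩Patch 2| = 1.3929.
|Patch 1∩Patch 3| = 0.
|Patch 2∩Patch 3|: x∈[0,3], y∈[1,9] → 3·8 = 24.
|Patch 1∩Patch 2∩Patch 3| = 0.
|Patch 1 ∪ Patch 2 ∪ Patch 3| = 146 − 25.3929 + 0 = 120.61.

120.61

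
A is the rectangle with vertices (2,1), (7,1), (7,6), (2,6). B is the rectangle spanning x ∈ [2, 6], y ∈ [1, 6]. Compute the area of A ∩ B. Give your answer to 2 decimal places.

20.00

|A∩B|: x∈[2,6], y∈[1,6] → 4·5 = 20.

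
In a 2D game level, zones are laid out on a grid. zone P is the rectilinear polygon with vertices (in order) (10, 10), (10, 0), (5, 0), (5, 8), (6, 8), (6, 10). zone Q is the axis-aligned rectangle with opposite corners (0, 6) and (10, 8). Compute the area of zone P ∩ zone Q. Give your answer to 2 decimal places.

10.00

The intersection is the polygon with vertices (10,6), (5,6), (5,8), (6,8), (10,8).
By the shoelace formula its area is 10.00.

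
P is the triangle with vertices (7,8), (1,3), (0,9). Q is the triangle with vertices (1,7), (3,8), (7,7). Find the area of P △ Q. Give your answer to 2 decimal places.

17.78

|P| = 20.5, |Q| = 3, |P∩Q| = 2.8615.
|P △ Q| = |P| + |Q| − 2·|P∩Q| = 20.5 + 3 − 5.7231 = 17.78.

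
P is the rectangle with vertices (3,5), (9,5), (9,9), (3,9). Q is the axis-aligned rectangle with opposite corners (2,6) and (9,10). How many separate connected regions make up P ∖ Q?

1

P ∖ Q is a single connected region.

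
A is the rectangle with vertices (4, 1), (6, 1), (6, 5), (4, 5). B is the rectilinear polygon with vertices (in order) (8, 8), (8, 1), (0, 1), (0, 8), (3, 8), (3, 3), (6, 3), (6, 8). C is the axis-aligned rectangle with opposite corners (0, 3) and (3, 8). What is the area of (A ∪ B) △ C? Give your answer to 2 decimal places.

30.00

|A ∪ B| = 45.
|(A ∪ B) ∩ C| = 15.
|(A ∪ B) △ C| = 45 + 15 − 30 = 30.00.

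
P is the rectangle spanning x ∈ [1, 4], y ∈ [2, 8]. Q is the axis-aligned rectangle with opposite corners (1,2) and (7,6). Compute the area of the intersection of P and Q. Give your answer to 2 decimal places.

|P∩Q|: x∈[1,4], y∈[2,6] → 3·4 = 12.

12.00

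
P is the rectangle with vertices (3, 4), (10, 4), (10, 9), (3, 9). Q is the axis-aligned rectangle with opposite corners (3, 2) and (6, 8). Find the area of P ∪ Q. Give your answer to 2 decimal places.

41.00

By inclusion–exclusion:
Individual areas: |P| = 35, |Q| = 18.
|P∩Q|: x∈[3,6], y∈[4,8] → 3·4 = 12.
|P ∪ Q| = 53 − 12 = 41.00.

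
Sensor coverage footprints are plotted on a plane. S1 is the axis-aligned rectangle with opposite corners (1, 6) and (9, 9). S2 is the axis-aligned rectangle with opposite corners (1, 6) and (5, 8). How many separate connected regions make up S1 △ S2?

S1 △ S2 is a single connected region.

1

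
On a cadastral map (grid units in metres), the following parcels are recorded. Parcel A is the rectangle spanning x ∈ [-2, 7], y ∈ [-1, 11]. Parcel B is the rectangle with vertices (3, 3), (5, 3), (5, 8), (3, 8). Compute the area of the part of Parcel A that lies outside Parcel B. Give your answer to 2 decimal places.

98.00

|Parcel A∩Parcel B|: x∈[3,5], y∈[3,8] → 2·5 = 10.
|Parcel A| = 108.
|Parcel A ∖ Parcel B| = |Parcel A| − |Parcel A∩Parcel B| = 108 − 10 = 98.00.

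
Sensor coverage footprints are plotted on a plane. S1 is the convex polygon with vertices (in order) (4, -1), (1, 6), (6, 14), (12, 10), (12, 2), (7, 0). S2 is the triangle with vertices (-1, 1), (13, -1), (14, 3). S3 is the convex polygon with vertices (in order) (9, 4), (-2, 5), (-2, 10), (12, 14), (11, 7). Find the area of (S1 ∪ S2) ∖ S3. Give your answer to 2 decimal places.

62.96

|S1 ∪ S2| = 126.5716.
|(S1 ∪ S2) ∩ S3| = 63.6123.
|(S1 ∪ S2) ∖ S3| = 126.5716 − 63.6123 = 62.96.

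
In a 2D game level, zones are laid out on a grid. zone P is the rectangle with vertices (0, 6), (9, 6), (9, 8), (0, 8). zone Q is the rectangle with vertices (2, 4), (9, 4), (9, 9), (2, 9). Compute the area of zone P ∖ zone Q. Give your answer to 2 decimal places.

4.00

|zone P∩zone Q|: x∈[2,9], y∈[6,8] → 7·2 = 14.
|zone P| = 18.
|zone P ∖ zone Q| = |zone P| − |zone P∩zone Q| = 18 − 14 = 4.00.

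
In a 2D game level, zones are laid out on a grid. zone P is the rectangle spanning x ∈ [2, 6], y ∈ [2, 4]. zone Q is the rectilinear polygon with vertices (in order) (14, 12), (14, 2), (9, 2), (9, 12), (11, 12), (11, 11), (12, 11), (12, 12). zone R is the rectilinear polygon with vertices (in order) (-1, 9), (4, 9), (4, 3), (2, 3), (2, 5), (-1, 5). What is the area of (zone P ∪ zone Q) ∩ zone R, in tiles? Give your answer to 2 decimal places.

2.00

The region (zone P ∪ zone Q) ∩ zone R is the polygon with vertices (4,4), (4,3), (2,3), (2,4).
By the shoelace formula its area is 2.00.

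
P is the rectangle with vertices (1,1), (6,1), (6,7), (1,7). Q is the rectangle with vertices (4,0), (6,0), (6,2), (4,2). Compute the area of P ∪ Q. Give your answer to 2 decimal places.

By inclusion–exclusion:
Individual areas: |P| = 30, |Q| = 4.
|P∩Q|: x∈[4,6], y∈[1,2] → 2·1 = 2.
|P ∪ Q| = 34 − 2 = 32.00.

32.00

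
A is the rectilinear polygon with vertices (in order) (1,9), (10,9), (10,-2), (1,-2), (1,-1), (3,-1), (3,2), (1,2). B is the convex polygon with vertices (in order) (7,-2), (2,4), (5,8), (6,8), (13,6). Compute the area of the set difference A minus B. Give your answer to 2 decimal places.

42.29

|A| = 93, |A∩B| = 50.7143.
|A ∖ B| = |A| − |A∩B| = 93 − 50.7143 = 42.29.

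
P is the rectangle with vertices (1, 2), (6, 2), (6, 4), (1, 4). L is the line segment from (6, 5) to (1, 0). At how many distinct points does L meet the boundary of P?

2

The segment meets the boundary at (3,2), (5,4).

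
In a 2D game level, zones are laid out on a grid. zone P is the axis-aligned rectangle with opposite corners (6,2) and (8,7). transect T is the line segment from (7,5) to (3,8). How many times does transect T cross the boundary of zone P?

The segment meets the boundary at (6,5.75).

1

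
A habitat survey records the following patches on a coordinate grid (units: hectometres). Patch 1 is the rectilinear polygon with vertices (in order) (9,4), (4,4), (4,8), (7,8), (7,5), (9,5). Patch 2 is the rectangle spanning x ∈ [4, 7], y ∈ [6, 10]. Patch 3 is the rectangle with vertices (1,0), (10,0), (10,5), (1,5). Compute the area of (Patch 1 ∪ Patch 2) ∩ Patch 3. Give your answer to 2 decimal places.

The region (Patch 1 ∪ Patch 2) ∩ Patch 3 is the polygon with vertices (4,5), (7,5), (9,5), (9,4), (4,4).
By the shoelace formula its area is 5.00.

5.00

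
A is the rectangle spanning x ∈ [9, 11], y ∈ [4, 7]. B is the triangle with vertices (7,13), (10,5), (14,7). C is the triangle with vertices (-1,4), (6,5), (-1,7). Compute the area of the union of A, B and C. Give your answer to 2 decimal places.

33.00

By inclusion–exclusion:
Individual areas: |A| = 6, |B| = 19, |C| = 10.5.
|A∩B| = 2.5.
|A∩C| = 0.
|B∩C| = 0.
|A∩B∩C| = 0.
|A ∪ B ∪ C| = 35.5 − 2.5 + 0 = 33.00.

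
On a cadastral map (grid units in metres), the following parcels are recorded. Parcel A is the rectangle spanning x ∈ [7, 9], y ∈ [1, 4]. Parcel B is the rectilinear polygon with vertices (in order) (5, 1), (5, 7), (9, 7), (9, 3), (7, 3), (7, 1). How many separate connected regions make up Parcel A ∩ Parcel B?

1

Parcel A ∩ Parcel B is a single connected region.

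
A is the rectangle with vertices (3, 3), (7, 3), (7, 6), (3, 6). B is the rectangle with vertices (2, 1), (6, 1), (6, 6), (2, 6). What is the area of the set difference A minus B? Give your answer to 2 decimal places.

|A∩B|: x∈[3,6], y∈[3,6] → 3·3 = 9.
|A| = 12.
|A ∖ B| = |A| − |A∩B| = 12 − 9 = 3.00.

3.00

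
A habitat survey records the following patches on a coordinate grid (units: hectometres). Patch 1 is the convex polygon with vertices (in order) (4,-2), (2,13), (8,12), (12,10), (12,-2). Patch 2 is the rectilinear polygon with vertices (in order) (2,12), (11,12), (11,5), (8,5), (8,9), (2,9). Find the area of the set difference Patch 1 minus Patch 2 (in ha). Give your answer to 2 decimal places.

|Patch 1| = 124, |Patch 1∩Patch 2| = 35.75.
|Patch 1 ∖ Patch 2| = |Patch 1| − |Patch 1∩Patch 2| = 124 − 35.75 = 88.25.

88.25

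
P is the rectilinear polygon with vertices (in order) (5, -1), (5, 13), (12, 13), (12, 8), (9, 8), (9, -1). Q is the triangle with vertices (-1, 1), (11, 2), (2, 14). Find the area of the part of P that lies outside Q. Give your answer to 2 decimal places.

48.33

|P| = 71, |P∩Q| = 22.6667.
|P ∖ Q| = |P| − |P∩Q| = 71 − 22.6667 = 48.33.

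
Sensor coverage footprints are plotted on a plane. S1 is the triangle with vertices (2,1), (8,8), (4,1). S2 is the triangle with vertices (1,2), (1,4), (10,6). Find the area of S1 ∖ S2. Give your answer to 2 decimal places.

|S1| = 7, |S1∩S2| = 1.3737.
|S1 ∖ S2| = |S1| − |S1∩S2| = 7 − 1.3737 = 5.63.

5.63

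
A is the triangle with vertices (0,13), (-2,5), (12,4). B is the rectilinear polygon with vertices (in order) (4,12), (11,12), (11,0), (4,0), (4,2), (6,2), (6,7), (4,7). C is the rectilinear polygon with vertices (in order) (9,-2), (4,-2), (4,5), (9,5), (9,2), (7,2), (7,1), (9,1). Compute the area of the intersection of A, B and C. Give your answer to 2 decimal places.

The intersection is the polygon with vertices (6,5), (9,5), (9,4.214), (6,4.429).
By the shoelace formula its area is 2.04.

2.04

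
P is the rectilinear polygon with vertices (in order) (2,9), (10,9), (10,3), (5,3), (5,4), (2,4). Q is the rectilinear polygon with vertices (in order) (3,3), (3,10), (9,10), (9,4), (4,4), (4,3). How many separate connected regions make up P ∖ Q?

P ∖ Q splits into 2 disjoint pieces (area 5, area 10).

2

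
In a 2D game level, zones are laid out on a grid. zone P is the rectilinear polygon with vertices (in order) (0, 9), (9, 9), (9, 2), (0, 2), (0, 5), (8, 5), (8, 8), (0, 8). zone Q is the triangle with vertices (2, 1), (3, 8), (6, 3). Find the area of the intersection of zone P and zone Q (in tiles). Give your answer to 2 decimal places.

8.73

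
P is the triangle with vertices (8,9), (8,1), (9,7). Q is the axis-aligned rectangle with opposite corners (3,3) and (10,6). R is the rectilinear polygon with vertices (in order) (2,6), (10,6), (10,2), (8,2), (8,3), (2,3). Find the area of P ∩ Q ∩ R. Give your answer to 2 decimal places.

1.75

The intersection is the polygon with vertices (8.833,6), (8.333,3), (8,3), (8,6).
By the shoelace formula its area is 1.75.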